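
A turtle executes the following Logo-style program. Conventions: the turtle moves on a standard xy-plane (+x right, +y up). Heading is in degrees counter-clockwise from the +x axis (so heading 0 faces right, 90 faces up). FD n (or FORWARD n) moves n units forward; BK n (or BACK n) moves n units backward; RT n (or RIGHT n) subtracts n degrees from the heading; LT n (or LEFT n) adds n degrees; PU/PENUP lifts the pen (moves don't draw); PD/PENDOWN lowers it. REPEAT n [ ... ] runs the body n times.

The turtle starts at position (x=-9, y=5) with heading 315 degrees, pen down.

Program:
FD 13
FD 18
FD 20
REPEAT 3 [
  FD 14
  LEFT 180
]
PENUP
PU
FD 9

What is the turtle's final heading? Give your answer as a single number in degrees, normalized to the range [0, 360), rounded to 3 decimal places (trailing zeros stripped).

Executing turtle program step by step:
Start: pos=(-9,5), heading=315, pen down
FD 13: (-9,5) -> (0.192,-4.192) [heading=315, draw]
FD 18: (0.192,-4.192) -> (12.92,-16.92) [heading=315, draw]
FD 20: (12.92,-16.92) -> (27.062,-31.062) [heading=315, draw]
REPEAT 3 [
  -- iteration 1/3 --
  FD 14: (27.062,-31.062) -> (36.962,-40.962) [heading=315, draw]
  LT 180: heading 315 -> 135
  -- iteration 2/3 --
  FD 14: (36.962,-40.962) -> (27.062,-31.062) [heading=135, draw]
  LT 180: heading 135 -> 315
  -- iteration 3/3 --
  FD 14: (27.062,-31.062) -> (36.962,-40.962) [heading=315, draw]
  LT 180: heading 315 -> 135
]
PU: pen up
PU: pen up
FD 9: (36.962,-40.962) -> (30.598,-34.598) [heading=135, move]
Final: pos=(30.598,-34.598), heading=135, 6 segment(s) drawn

Answer: 135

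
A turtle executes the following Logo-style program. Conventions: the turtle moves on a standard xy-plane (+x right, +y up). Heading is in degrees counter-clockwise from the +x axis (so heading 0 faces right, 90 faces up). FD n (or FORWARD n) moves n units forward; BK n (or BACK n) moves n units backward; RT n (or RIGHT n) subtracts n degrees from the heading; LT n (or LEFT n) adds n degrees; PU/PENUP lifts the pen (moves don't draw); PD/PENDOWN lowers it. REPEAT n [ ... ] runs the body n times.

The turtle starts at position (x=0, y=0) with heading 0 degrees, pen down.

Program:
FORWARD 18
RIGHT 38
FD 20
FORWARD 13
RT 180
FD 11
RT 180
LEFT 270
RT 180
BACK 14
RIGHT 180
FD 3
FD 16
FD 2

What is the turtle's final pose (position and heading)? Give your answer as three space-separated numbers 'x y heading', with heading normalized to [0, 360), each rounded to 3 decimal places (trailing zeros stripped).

Answer: 13.788 -41.125 232

Derivation:
Executing turtle program step by step:
Start: pos=(0,0), heading=0, pen down
FD 18: (0,0) -> (18,0) [heading=0, draw]
RT 38: heading 0 -> 322
FD 20: (18,0) -> (33.76,-12.313) [heading=322, draw]
FD 13: (33.76,-12.313) -> (44.004,-20.317) [heading=322, draw]
RT 180: heading 322 -> 142
FD 11: (44.004,-20.317) -> (35.336,-13.545) [heading=142, draw]
RT 180: heading 142 -> 322
LT 270: heading 322 -> 232
RT 180: heading 232 -> 52
BK 14: (35.336,-13.545) -> (26.717,-24.577) [heading=52, draw]
RT 180: heading 52 -> 232
FD 3: (26.717,-24.577) -> (24.87,-26.941) [heading=232, draw]
FD 16: (24.87,-26.941) -> (15.019,-39.549) [heading=232, draw]
FD 2: (15.019,-39.549) -> (13.788,-41.125) [heading=232, draw]
Final: pos=(13.788,-41.125), heading=232, 8 segment(s) drawn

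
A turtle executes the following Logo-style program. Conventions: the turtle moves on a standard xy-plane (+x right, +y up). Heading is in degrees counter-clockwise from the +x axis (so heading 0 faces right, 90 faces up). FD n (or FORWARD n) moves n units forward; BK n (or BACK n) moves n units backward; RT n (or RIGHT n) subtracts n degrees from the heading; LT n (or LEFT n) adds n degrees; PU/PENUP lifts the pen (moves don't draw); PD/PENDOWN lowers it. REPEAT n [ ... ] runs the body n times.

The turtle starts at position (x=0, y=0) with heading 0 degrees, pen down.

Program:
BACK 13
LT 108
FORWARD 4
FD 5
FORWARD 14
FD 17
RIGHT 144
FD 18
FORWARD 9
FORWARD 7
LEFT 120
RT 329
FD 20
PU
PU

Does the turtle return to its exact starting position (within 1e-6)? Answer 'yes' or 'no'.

Answer: no

Derivation:
Executing turtle program step by step:
Start: pos=(0,0), heading=0, pen down
BK 13: (0,0) -> (-13,0) [heading=0, draw]
LT 108: heading 0 -> 108
FD 4: (-13,0) -> (-14.236,3.804) [heading=108, draw]
FD 5: (-14.236,3.804) -> (-15.781,8.56) [heading=108, draw]
FD 14: (-15.781,8.56) -> (-20.107,21.874) [heading=108, draw]
FD 17: (-20.107,21.874) -> (-25.361,38.042) [heading=108, draw]
RT 144: heading 108 -> 324
FD 18: (-25.361,38.042) -> (-10.798,27.462) [heading=324, draw]
FD 9: (-10.798,27.462) -> (-3.517,22.172) [heading=324, draw]
FD 7: (-3.517,22.172) -> (2.146,18.058) [heading=324, draw]
LT 120: heading 324 -> 84
RT 329: heading 84 -> 115
FD 20: (2.146,18.058) -> (-6.306,36.184) [heading=115, draw]
PU: pen up
PU: pen up
Final: pos=(-6.306,36.184), heading=115, 9 segment(s) drawn

Start position: (0, 0)
Final position: (-6.306, 36.184)
Distance = 36.729; >= 1e-6 -> NOT closed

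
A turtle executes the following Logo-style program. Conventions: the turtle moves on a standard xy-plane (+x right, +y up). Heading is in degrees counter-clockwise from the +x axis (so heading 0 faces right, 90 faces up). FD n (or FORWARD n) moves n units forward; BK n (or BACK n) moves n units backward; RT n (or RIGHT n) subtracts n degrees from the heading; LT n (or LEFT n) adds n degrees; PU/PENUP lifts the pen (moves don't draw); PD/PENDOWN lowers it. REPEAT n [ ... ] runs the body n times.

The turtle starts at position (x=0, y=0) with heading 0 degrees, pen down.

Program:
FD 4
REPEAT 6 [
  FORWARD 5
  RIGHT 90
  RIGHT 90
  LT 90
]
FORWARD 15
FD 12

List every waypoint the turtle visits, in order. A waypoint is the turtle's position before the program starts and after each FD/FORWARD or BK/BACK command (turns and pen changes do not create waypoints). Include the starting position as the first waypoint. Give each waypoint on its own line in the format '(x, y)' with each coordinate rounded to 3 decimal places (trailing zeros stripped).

Answer: (0, 0)
(4, 0)
(9, 0)
(9, -5)
(4, -5)
(4, 0)
(9, 0)
(9, -5)
(-6, -5)
(-18, -5)

Derivation:
Executing turtle program step by step:
Start: pos=(0,0), heading=0, pen down
FD 4: (0,0) -> (4,0) [heading=0, draw]
REPEAT 6 [
  -- iteration 1/6 --
  FD 5: (4,0) -> (9,0) [heading=0, draw]
  RT 90: heading 0 -> 270
  RT 90: heading 270 -> 180
  LT 90: heading 180 -> 270
  -- iteration 2/6 --
  FD 5: (9,0) -> (9,-5) [heading=270, draw]
  RT 90: heading 270 -> 180
  RT 90: heading 180 -> 90
  LT 90: heading 90 -> 180
  -- iteration 3/6 --
  FD 5: (9,-5) -> (4,-5) [heading=180, draw]
  RT 90: heading 180 -> 90
  RT 90: heading 90 -> 0
  LT 90: heading 0 -> 90
  -- iteration 4/6 --
  FD 5: (4,-5) -> (4,0) [heading=90, draw]
  RT 90: heading 90 -> 0
  RT 90: heading 0 -> 270
  LT 90: heading 270 -> 0
  -- iteration 5/6 --
  FD 5: (4,0) -> (9,0) [heading=0, draw]
  RT 90: heading 0 -> 270
  RT 90: heading 270 -> 180
  LT 90: heading 180 -> 270
  -- iteration 6/6 --
  FD 5: (9,0) -> (9,-5) [heading=270, draw]
  RT 90: heading 270 -> 180
  RT 90: heading 180 -> 90
  LT 90: heading 90 -> 180
]
FD 15: (9,-5) -> (-6,-5) [heading=180, draw]
FD 12: (-6,-5) -> (-18,-5) [heading=180, draw]
Final: pos=(-18,-5), heading=180, 9 segment(s) drawn
Waypoints (10 total):
(0, 0)
(4, 0)
(9, 0)
(9, -5)
(4, -5)
(4, 0)
(9, 0)
(9, -5)
(-6, -5)
(-18, -5)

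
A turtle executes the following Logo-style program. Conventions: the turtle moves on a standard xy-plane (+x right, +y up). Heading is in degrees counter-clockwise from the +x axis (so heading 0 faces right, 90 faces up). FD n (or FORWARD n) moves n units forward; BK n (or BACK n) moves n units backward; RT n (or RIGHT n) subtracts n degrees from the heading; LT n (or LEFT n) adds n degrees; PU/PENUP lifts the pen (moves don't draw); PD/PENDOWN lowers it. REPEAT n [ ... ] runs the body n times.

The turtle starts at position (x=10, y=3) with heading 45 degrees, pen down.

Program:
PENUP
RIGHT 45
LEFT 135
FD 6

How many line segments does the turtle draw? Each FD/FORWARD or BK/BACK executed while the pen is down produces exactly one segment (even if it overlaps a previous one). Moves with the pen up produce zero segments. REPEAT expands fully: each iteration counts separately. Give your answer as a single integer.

Answer: 0

Derivation:
Executing turtle program step by step:
Start: pos=(10,3), heading=45, pen down
PU: pen up
RT 45: heading 45 -> 0
LT 135: heading 0 -> 135
FD 6: (10,3) -> (5.757,7.243) [heading=135, move]
Final: pos=(5.757,7.243), heading=135, 0 segment(s) drawn
Segments drawn: 0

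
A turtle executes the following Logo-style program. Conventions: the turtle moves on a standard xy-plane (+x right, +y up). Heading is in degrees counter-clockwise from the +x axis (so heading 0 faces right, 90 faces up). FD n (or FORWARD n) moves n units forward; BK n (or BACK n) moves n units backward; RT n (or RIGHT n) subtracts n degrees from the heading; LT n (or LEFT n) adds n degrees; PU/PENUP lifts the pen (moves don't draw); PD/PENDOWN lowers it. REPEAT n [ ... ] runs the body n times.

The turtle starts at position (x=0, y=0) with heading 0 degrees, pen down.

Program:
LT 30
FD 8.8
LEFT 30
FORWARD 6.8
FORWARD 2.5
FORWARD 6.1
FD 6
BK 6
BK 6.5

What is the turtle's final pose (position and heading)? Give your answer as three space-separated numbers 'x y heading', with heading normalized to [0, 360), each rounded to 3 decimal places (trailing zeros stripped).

Answer: 12.071 12.108 60

Derivation:
Executing turtle program step by step:
Start: pos=(0,0), heading=0, pen down
LT 30: heading 0 -> 30
FD 8.8: (0,0) -> (7.621,4.4) [heading=30, draw]
LT 30: heading 30 -> 60
FD 6.8: (7.621,4.4) -> (11.021,10.289) [heading=60, draw]
FD 2.5: (11.021,10.289) -> (12.271,12.454) [heading=60, draw]
FD 6.1: (12.271,12.454) -> (15.321,17.737) [heading=60, draw]
FD 6: (15.321,17.737) -> (18.321,22.933) [heading=60, draw]
BK 6: (18.321,22.933) -> (15.321,17.737) [heading=60, draw]
BK 6.5: (15.321,17.737) -> (12.071,12.108) [heading=60, draw]
Final: pos=(12.071,12.108), heading=60, 7 segment(s) drawn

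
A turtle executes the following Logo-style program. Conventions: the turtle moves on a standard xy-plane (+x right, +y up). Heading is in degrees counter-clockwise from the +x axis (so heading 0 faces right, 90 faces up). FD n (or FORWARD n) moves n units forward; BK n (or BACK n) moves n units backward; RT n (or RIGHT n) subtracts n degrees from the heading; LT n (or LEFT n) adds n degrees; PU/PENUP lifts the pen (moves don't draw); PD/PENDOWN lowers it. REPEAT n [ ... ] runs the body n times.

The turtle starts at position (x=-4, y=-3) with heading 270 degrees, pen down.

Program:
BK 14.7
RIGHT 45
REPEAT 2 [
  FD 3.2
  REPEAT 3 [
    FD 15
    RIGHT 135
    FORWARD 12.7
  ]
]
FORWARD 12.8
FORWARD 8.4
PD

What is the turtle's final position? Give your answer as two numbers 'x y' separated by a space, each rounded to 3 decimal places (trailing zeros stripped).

Answer: -32.567 22.802

Derivation:
Executing turtle program step by step:
Start: pos=(-4,-3), heading=270, pen down
BK 14.7: (-4,-3) -> (-4,11.7) [heading=270, draw]
RT 45: heading 270 -> 225
REPEAT 2 [
  -- iteration 1/2 --
  FD 3.2: (-4,11.7) -> (-6.263,9.437) [heading=225, draw]
  REPEAT 3 [
    -- iteration 1/3 --
    FD 15: (-6.263,9.437) -> (-16.869,-1.169) [heading=225, draw]
    RT 135: heading 225 -> 90
    FD 12.7: (-16.869,-1.169) -> (-16.869,11.531) [heading=90, draw]
    -- iteration 2/3 --
    FD 15: (-16.869,11.531) -> (-16.869,26.531) [heading=90, draw]
    RT 135: heading 90 -> 315
    FD 12.7: (-16.869,26.531) -> (-7.889,17.55) [heading=315, draw]
    -- iteration 3/3 --
    FD 15: (-7.889,17.55) -> (2.718,6.944) [heading=315, draw]
    RT 135: heading 315 -> 180
    FD 12.7: (2.718,6.944) -> (-9.982,6.944) [heading=180, draw]
  ]
  -- iteration 2/2 --
  FD 3.2: (-9.982,6.944) -> (-13.182,6.944) [heading=180, draw]
  REPEAT 3 [
    -- iteration 1/3 --
    FD 15: (-13.182,6.944) -> (-28.182,6.944) [heading=180, draw]
    RT 135: heading 180 -> 45
    FD 12.7: (-28.182,6.944) -> (-19.202,15.924) [heading=45, draw]
    -- iteration 2/3 --
    FD 15: (-19.202,15.924) -> (-8.596,26.531) [heading=45, draw]
    RT 135: heading 45 -> 270
    FD 12.7: (-8.596,26.531) -> (-8.596,13.831) [heading=270, draw]
    -- iteration 3/3 --
    FD 15: (-8.596,13.831) -> (-8.596,-1.169) [heading=270, draw]
    RT 135: heading 270 -> 135
    FD 12.7: (-8.596,-1.169) -> (-17.576,7.811) [heading=135, draw]
  ]
]
FD 12.8: (-17.576,7.811) -> (-26.627,16.862) [heading=135, draw]
FD 8.4: (-26.627,16.862) -> (-32.567,22.802) [heading=135, draw]
PD: pen down
Final: pos=(-32.567,22.802), heading=135, 17 segment(s) drawn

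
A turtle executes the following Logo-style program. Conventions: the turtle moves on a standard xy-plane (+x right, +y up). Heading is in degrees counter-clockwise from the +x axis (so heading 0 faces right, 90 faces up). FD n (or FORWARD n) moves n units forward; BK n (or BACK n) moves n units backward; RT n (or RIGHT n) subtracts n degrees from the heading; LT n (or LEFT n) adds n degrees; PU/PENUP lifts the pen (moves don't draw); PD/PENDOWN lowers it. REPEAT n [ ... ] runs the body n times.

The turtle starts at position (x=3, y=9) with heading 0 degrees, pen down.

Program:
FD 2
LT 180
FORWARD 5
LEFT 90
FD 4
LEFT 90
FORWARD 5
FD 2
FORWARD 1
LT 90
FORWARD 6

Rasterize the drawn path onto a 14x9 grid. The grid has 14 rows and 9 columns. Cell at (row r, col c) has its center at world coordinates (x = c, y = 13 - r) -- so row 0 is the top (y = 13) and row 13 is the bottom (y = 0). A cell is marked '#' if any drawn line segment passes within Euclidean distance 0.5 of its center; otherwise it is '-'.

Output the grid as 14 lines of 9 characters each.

Answer: ---------
---------
--------#
--------#
######--#
#-------#
#-------#
#-------#
#########
---------
---------
---------
---------
---------

Derivation:
Segment 0: (3,9) -> (5,9)
Segment 1: (5,9) -> (0,9)
Segment 2: (0,9) -> (-0,5)
Segment 3: (-0,5) -> (5,5)
Segment 4: (5,5) -> (7,5)
Segment 5: (7,5) -> (8,5)
Segment 6: (8,5) -> (8,11)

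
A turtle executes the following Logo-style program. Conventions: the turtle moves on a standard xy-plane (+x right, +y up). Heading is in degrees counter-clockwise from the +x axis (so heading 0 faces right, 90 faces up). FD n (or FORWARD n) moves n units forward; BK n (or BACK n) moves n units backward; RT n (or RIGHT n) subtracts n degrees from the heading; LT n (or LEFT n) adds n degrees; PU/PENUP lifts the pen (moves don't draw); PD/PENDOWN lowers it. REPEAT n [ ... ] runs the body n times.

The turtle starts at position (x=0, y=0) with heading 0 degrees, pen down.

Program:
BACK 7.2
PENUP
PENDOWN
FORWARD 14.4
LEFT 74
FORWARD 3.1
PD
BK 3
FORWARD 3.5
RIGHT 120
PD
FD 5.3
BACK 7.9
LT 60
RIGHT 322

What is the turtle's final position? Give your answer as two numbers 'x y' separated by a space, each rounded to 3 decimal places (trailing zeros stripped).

Executing turtle program step by step:
Start: pos=(0,0), heading=0, pen down
BK 7.2: (0,0) -> (-7.2,0) [heading=0, draw]
PU: pen up
PD: pen down
FD 14.4: (-7.2,0) -> (7.2,0) [heading=0, draw]
LT 74: heading 0 -> 74
FD 3.1: (7.2,0) -> (8.054,2.98) [heading=74, draw]
PD: pen down
BK 3: (8.054,2.98) -> (7.228,0.096) [heading=74, draw]
FD 3.5: (7.228,0.096) -> (8.192,3.461) [heading=74, draw]
RT 120: heading 74 -> 314
PD: pen down
FD 5.3: (8.192,3.461) -> (11.874,-0.352) [heading=314, draw]
BK 7.9: (11.874,-0.352) -> (6.386,5.331) [heading=314, draw]
LT 60: heading 314 -> 14
RT 322: heading 14 -> 52
Final: pos=(6.386,5.331), heading=52, 7 segment(s) drawn

Answer: 6.386 5.331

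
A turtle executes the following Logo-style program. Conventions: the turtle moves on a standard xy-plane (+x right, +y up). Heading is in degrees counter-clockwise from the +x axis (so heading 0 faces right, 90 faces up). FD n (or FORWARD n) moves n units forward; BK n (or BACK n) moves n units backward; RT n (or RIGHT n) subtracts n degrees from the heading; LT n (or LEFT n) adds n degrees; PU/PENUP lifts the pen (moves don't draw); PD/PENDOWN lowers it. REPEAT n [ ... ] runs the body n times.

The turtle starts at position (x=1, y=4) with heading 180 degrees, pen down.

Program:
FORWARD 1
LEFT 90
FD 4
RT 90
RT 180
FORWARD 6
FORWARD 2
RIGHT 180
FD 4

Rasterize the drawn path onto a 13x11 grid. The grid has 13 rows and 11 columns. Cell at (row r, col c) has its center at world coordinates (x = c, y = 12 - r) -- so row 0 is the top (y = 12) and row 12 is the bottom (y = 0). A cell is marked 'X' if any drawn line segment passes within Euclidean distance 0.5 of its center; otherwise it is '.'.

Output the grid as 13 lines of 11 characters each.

Segment 0: (1,4) -> (0,4)
Segment 1: (0,4) -> (-0,0)
Segment 2: (-0,0) -> (6,0)
Segment 3: (6,0) -> (8,0)
Segment 4: (8,0) -> (4,-0)

Answer: ...........
...........
...........
...........
...........
...........
...........
...........
XX.........
X..........
X..........
X..........
XXXXXXXXX..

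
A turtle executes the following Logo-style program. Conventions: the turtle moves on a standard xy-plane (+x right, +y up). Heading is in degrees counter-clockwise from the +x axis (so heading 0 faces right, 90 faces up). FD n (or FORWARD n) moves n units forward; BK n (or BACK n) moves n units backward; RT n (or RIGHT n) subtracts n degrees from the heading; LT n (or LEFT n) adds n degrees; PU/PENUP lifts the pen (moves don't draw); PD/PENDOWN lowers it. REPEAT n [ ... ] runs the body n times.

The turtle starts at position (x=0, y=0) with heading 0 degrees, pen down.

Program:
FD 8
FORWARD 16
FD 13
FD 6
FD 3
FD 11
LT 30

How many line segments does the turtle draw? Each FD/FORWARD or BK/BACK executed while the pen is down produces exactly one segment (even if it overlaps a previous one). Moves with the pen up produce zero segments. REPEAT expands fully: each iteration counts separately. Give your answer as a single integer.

Answer: 6

Derivation:
Executing turtle program step by step:
Start: pos=(0,0), heading=0, pen down
FD 8: (0,0) -> (8,0) [heading=0, draw]
FD 16: (8,0) -> (24,0) [heading=0, draw]
FD 13: (24,0) -> (37,0) [heading=0, draw]
FD 6: (37,0) -> (43,0) [heading=0, draw]
FD 3: (43,0) -> (46,0) [heading=0, draw]
FD 11: (46,0) -> (57,0) [heading=0, draw]
LT 30: heading 0 -> 30
Final: pos=(57,0), heading=30, 6 segment(s) drawn
Segments drawn: 6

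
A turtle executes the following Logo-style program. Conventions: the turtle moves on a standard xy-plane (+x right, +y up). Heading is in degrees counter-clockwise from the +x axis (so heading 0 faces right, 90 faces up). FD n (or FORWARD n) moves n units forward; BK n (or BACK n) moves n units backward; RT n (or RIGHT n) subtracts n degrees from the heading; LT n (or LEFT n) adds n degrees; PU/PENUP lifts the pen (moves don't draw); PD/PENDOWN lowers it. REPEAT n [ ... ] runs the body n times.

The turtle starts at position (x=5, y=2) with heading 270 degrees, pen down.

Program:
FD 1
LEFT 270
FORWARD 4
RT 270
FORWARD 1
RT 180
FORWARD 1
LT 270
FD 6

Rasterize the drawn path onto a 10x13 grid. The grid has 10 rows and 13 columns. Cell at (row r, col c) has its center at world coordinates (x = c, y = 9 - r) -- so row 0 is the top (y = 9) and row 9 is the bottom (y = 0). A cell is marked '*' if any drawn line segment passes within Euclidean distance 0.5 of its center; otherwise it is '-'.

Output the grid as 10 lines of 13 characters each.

Segment 0: (5,2) -> (5,1)
Segment 1: (5,1) -> (1,1)
Segment 2: (1,1) -> (1,0)
Segment 3: (1,0) -> (1,1)
Segment 4: (1,1) -> (7,1)

Answer: -------------
-------------
-------------
-------------
-------------
-------------
-------------
-----*-------
-*******-----
-*-----------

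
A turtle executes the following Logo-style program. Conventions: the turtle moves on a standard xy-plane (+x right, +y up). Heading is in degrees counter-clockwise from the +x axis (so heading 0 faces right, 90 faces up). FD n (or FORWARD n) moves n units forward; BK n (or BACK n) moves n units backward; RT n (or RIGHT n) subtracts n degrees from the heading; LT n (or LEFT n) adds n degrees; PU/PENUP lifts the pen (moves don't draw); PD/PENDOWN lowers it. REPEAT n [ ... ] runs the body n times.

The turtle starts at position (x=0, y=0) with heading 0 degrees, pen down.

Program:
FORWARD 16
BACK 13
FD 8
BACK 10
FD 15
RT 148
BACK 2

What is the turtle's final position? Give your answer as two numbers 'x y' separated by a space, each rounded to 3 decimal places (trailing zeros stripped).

Answer: 17.696 1.06

Derivation:
Executing turtle program step by step:
Start: pos=(0,0), heading=0, pen down
FD 16: (0,0) -> (16,0) [heading=0, draw]
BK 13: (16,0) -> (3,0) [heading=0, draw]
FD 8: (3,0) -> (11,0) [heading=0, draw]
BK 10: (11,0) -> (1,0) [heading=0, draw]
FD 15: (1,0) -> (16,0) [heading=0, draw]
RT 148: heading 0 -> 212
BK 2: (16,0) -> (17.696,1.06) [heading=212, draw]
Final: pos=(17.696,1.06), heading=212, 6 segment(s) drawn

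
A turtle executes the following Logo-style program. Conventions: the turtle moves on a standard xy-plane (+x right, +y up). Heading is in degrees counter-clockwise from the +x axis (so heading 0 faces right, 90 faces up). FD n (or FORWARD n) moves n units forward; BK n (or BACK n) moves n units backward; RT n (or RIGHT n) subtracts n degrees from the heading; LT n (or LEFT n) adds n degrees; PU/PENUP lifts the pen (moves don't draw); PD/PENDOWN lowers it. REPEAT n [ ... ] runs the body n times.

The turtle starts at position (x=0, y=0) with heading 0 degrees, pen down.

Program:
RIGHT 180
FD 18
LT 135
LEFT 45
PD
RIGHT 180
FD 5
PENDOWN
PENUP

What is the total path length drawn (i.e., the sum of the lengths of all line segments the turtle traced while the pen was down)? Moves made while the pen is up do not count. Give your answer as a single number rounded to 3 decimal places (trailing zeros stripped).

Answer: 23

Derivation:
Executing turtle program step by step:
Start: pos=(0,0), heading=0, pen down
RT 180: heading 0 -> 180
FD 18: (0,0) -> (-18,0) [heading=180, draw]
LT 135: heading 180 -> 315
LT 45: heading 315 -> 0
PD: pen down
RT 180: heading 0 -> 180
FD 5: (-18,0) -> (-23,0) [heading=180, draw]
PD: pen down
PU: pen up
Final: pos=(-23,0), heading=180, 2 segment(s) drawn

Segment lengths:
  seg 1: (0,0) -> (-18,0), length = 18
  seg 2: (-18,0) -> (-23,0), length = 5
Total = 23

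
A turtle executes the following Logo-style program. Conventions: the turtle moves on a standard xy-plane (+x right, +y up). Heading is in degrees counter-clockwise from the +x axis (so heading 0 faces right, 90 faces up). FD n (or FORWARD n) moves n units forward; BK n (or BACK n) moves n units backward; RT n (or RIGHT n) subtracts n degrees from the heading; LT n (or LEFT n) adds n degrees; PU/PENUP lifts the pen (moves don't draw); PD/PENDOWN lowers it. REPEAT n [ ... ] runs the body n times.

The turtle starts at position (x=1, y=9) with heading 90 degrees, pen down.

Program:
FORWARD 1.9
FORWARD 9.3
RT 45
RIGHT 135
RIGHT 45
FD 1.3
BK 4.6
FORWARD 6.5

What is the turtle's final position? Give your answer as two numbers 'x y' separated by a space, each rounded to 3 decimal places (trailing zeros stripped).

Answer: -1.263 17.937

Derivation:
Executing turtle program step by step:
Start: pos=(1,9), heading=90, pen down
FD 1.9: (1,9) -> (1,10.9) [heading=90, draw]
FD 9.3: (1,10.9) -> (1,20.2) [heading=90, draw]
RT 45: heading 90 -> 45
RT 135: heading 45 -> 270
RT 45: heading 270 -> 225
FD 1.3: (1,20.2) -> (0.081,19.281) [heading=225, draw]
BK 4.6: (0.081,19.281) -> (3.333,22.533) [heading=225, draw]
FD 6.5: (3.333,22.533) -> (-1.263,17.937) [heading=225, draw]
Final: pos=(-1.263,17.937), heading=225, 5 segment(s) drawn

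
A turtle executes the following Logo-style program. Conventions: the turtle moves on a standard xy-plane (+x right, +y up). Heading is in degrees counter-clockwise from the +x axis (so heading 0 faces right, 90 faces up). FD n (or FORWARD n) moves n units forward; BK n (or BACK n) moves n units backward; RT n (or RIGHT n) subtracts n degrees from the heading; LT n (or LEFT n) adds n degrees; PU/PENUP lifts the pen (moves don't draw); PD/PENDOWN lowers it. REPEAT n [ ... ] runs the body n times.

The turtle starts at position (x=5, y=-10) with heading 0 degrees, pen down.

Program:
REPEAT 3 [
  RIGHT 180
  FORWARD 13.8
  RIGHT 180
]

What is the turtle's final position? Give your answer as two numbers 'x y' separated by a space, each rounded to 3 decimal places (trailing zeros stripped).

Answer: -36.4 -10

Derivation:
Executing turtle program step by step:
Start: pos=(5,-10), heading=0, pen down
REPEAT 3 [
  -- iteration 1/3 --
  RT 180: heading 0 -> 180
  FD 13.8: (5,-10) -> (-8.8,-10) [heading=180, draw]
  RT 180: heading 180 -> 0
  -- iteration 2/3 --
  RT 180: heading 0 -> 180
  FD 13.8: (-8.8,-10) -> (-22.6,-10) [heading=180, draw]
  RT 180: heading 180 -> 0
  -- iteration 3/3 --
  RT 180: heading 0 -> 180
  FD 13.8: (-22.6,-10) -> (-36.4,-10) [heading=180, draw]
  RT 180: heading 180 -> 0
]
Final: pos=(-36.4,-10), heading=0, 3 segment(s) drawn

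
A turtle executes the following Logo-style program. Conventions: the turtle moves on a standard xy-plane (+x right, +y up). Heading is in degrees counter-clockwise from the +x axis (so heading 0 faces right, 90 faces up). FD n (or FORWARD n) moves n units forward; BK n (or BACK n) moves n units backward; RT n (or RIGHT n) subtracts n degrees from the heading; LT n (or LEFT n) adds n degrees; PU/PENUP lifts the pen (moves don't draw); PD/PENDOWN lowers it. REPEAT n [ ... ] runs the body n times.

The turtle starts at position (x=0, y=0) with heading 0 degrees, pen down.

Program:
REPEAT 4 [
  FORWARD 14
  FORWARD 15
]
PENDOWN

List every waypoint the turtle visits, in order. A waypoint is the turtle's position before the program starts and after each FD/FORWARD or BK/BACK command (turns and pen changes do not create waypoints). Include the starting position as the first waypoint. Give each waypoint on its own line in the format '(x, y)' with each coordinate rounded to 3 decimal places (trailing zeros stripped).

Executing turtle program step by step:
Start: pos=(0,0), heading=0, pen down
REPEAT 4 [
  -- iteration 1/4 --
  FD 14: (0,0) -> (14,0) [heading=0, draw]
  FD 15: (14,0) -> (29,0) [heading=0, draw]
  -- iteration 2/4 --
  FD 14: (29,0) -> (43,0) [heading=0, draw]
  FD 15: (43,0) -> (58,0) [heading=0, draw]
  -- iteration 3/4 --
  FD 14: (58,0) -> (72,0) [heading=0, draw]
  FD 15: (72,0) -> (87,0) [heading=0, draw]
  -- iteration 4/4 --
  FD 14: (87,0) -> (101,0) [heading=0, draw]
  FD 15: (101,0) -> (116,0) [heading=0, draw]
]
PD: pen down
Final: pos=(116,0), heading=0, 8 segment(s) drawn
Waypoints (9 total):
(0, 0)
(14, 0)
(29, 0)
(43, 0)
(58, 0)
(72, 0)
(87, 0)
(101, 0)
(116, 0)

Answer: (0, 0)
(14, 0)
(29, 0)
(43, 0)
(58, 0)
(72, 0)
(87, 0)
(101, 0)
(116, 0)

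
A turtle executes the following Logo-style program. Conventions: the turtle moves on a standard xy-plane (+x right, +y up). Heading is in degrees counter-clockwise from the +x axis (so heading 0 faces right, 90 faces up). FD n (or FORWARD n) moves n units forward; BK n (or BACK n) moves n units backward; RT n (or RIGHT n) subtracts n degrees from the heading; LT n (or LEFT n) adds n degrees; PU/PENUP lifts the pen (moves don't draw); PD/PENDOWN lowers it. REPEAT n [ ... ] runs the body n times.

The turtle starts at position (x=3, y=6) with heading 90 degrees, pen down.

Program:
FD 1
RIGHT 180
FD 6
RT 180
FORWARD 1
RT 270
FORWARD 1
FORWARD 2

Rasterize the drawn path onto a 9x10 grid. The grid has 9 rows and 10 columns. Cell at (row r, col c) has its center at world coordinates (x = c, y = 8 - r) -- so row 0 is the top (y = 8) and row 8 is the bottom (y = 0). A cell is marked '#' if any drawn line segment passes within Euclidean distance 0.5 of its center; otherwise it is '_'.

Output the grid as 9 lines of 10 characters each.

Segment 0: (3,6) -> (3,7)
Segment 1: (3,7) -> (3,1)
Segment 2: (3,1) -> (3,2)
Segment 3: (3,2) -> (2,2)
Segment 4: (2,2) -> (0,2)

Answer: __________
___#______
___#______
___#______
___#______
___#______
####______
___#______
__________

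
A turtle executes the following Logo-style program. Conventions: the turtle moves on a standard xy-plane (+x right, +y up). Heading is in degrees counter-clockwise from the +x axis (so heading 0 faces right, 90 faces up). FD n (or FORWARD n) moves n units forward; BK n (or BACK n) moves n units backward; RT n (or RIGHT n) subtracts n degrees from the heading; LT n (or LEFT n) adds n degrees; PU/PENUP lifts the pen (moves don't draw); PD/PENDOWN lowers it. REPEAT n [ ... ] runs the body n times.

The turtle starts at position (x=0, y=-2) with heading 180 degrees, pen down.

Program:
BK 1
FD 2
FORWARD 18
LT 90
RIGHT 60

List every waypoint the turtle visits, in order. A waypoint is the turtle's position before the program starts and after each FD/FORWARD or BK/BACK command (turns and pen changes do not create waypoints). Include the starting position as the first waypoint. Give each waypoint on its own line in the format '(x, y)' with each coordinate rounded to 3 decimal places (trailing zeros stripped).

Answer: (0, -2)
(1, -2)
(-1, -2)
(-19, -2)

Derivation:
Executing turtle program step by step:
Start: pos=(0,-2), heading=180, pen down
BK 1: (0,-2) -> (1,-2) [heading=180, draw]
FD 2: (1,-2) -> (-1,-2) [heading=180, draw]
FD 18: (-1,-2) -> (-19,-2) [heading=180, draw]
LT 90: heading 180 -> 270
RT 60: heading 270 -> 210
Final: pos=(-19,-2), heading=210, 3 segment(s) drawn
Waypoints (4 total):
(0, -2)
(1, -2)
(-1, -2)
(-19, -2)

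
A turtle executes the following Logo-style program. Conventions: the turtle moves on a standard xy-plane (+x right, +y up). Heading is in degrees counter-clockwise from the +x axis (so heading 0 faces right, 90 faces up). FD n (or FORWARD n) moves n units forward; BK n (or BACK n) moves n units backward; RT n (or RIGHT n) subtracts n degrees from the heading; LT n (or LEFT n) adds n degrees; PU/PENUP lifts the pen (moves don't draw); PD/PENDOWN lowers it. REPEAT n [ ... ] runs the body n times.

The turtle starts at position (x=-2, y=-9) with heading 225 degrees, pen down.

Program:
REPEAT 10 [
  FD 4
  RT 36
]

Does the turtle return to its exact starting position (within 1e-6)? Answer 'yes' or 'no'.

Executing turtle program step by step:
Start: pos=(-2,-9), heading=225, pen down
REPEAT 10 [
  -- iteration 1/10 --
  FD 4: (-2,-9) -> (-4.828,-11.828) [heading=225, draw]
  RT 36: heading 225 -> 189
  -- iteration 2/10 --
  FD 4: (-4.828,-11.828) -> (-8.779,-12.454) [heading=189, draw]
  RT 36: heading 189 -> 153
  -- iteration 3/10 --
  FD 4: (-8.779,-12.454) -> (-12.343,-10.638) [heading=153, draw]
  RT 36: heading 153 -> 117
  -- iteration 4/10 --
  FD 4: (-12.343,-10.638) -> (-14.159,-7.074) [heading=117, draw]
  RT 36: heading 117 -> 81
  -- iteration 5/10 --
  FD 4: (-14.159,-7.074) -> (-13.533,-3.123) [heading=81, draw]
  RT 36: heading 81 -> 45
  -- iteration 6/10 --
  FD 4: (-13.533,-3.123) -> (-10.705,-0.295) [heading=45, draw]
  RT 36: heading 45 -> 9
  -- iteration 7/10 --
  FD 4: (-10.705,-0.295) -> (-6.754,0.331) [heading=9, draw]
  RT 36: heading 9 -> 333
  -- iteration 8/10 --
  FD 4: (-6.754,0.331) -> (-3.19,-1.485) [heading=333, draw]
  RT 36: heading 333 -> 297
  -- iteration 9/10 --
  FD 4: (-3.19,-1.485) -> (-1.374,-5.049) [heading=297, draw]
  RT 36: heading 297 -> 261
  -- iteration 10/10 --
  FD 4: (-1.374,-5.049) -> (-2,-9) [heading=261, draw]
  RT 36: heading 261 -> 225
]
Final: pos=(-2,-9), heading=225, 10 segment(s) drawn

Start position: (-2, -9)
Final position: (-2, -9)
Distance = 0; < 1e-6 -> CLOSED

Answer: yes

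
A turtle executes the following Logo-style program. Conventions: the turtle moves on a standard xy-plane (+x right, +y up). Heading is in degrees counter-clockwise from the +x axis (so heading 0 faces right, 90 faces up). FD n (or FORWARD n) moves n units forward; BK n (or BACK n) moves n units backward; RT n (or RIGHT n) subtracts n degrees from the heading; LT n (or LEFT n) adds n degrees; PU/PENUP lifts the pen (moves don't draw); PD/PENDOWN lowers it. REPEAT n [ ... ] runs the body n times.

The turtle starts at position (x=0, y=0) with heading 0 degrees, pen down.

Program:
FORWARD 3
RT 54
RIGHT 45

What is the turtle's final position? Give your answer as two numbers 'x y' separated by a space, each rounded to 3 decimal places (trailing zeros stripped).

Answer: 3 0

Derivation:
Executing turtle program step by step:
Start: pos=(0,0), heading=0, pen down
FD 3: (0,0) -> (3,0) [heading=0, draw]
RT 54: heading 0 -> 306
RT 45: heading 306 -> 261
Final: pos=(3,0), heading=261, 1 segment(s) drawn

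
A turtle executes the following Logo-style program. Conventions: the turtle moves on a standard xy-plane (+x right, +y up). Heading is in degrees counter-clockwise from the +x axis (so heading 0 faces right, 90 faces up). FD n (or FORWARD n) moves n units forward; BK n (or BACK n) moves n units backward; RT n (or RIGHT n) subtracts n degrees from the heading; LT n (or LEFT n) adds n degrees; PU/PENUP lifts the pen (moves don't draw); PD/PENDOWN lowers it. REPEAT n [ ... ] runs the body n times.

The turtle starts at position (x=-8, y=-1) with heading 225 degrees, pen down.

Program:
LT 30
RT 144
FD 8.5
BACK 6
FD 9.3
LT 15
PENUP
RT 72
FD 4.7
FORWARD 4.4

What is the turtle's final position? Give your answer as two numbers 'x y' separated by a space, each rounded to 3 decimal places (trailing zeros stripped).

Answer: -6.88 17.378

Derivation:
Executing turtle program step by step:
Start: pos=(-8,-1), heading=225, pen down
LT 30: heading 225 -> 255
RT 144: heading 255 -> 111
FD 8.5: (-8,-1) -> (-11.046,6.935) [heading=111, draw]
BK 6: (-11.046,6.935) -> (-8.896,1.334) [heading=111, draw]
FD 9.3: (-8.896,1.334) -> (-12.229,10.016) [heading=111, draw]
LT 15: heading 111 -> 126
PU: pen up
RT 72: heading 126 -> 54
FD 4.7: (-12.229,10.016) -> (-9.466,13.819) [heading=54, move]
FD 4.4: (-9.466,13.819) -> (-6.88,17.378) [heading=54, move]
Final: pos=(-6.88,17.378), heading=54, 3 segment(s) drawn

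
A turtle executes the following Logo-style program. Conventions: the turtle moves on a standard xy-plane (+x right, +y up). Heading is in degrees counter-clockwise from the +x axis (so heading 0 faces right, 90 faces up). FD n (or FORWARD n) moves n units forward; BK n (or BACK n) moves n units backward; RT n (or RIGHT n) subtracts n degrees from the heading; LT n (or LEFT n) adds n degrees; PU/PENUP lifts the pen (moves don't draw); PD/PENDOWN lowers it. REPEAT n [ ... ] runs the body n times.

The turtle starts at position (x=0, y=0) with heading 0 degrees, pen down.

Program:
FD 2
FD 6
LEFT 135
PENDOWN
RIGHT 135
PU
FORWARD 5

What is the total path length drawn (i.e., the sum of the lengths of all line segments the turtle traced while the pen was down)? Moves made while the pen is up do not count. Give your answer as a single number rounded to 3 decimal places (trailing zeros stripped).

Executing turtle program step by step:
Start: pos=(0,0), heading=0, pen down
FD 2: (0,0) -> (2,0) [heading=0, draw]
FD 6: (2,0) -> (8,0) [heading=0, draw]
LT 135: heading 0 -> 135
PD: pen down
RT 135: heading 135 -> 0
PU: pen up
FD 5: (8,0) -> (13,0) [heading=0, move]
Final: pos=(13,0), heading=0, 2 segment(s) drawn

Segment lengths:
  seg 1: (0,0) -> (2,0), length = 2
  seg 2: (2,0) -> (8,0), length = 6
Total = 8

Answer: 8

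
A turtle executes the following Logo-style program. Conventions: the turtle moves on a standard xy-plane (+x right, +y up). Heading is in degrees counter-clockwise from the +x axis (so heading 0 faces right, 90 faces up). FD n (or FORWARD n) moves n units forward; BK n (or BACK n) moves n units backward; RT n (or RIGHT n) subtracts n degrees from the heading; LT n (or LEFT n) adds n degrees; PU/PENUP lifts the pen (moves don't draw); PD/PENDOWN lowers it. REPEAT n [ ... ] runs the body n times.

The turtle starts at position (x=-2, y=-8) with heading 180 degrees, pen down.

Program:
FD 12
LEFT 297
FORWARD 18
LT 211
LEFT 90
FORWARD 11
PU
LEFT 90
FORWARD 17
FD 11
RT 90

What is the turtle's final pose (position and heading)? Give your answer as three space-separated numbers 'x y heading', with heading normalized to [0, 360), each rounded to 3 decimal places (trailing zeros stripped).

Executing turtle program step by step:
Start: pos=(-2,-8), heading=180, pen down
FD 12: (-2,-8) -> (-14,-8) [heading=180, draw]
LT 297: heading 180 -> 117
FD 18: (-14,-8) -> (-22.172,8.038) [heading=117, draw]
LT 211: heading 117 -> 328
LT 90: heading 328 -> 58
FD 11: (-22.172,8.038) -> (-16.343,17.367) [heading=58, draw]
PU: pen up
LT 90: heading 58 -> 148
FD 17: (-16.343,17.367) -> (-30.76,26.375) [heading=148, move]
FD 11: (-30.76,26.375) -> (-40.088,32.204) [heading=148, move]
RT 90: heading 148 -> 58
Final: pos=(-40.088,32.204), heading=58, 3 segment(s) drawn

Answer: -40.088 32.204 58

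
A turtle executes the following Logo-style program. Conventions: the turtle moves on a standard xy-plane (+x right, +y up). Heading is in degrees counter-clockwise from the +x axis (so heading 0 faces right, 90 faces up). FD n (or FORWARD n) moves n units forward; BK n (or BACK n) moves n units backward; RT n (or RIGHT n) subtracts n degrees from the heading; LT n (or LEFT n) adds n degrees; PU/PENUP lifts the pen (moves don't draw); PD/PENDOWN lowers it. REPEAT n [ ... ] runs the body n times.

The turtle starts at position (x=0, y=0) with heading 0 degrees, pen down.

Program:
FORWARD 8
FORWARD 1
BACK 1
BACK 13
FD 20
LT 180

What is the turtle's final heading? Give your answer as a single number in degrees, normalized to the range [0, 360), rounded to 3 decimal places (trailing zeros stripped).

Answer: 180

Derivation:
Executing turtle program step by step:
Start: pos=(0,0), heading=0, pen down
FD 8: (0,0) -> (8,0) [heading=0, draw]
FD 1: (8,0) -> (9,0) [heading=0, draw]
BK 1: (9,0) -> (8,0) [heading=0, draw]
BK 13: (8,0) -> (-5,0) [heading=0, draw]
FD 20: (-5,0) -> (15,0) [heading=0, draw]
LT 180: heading 0 -> 180
Final: pos=(15,0), heading=180, 5 segment(s) drawn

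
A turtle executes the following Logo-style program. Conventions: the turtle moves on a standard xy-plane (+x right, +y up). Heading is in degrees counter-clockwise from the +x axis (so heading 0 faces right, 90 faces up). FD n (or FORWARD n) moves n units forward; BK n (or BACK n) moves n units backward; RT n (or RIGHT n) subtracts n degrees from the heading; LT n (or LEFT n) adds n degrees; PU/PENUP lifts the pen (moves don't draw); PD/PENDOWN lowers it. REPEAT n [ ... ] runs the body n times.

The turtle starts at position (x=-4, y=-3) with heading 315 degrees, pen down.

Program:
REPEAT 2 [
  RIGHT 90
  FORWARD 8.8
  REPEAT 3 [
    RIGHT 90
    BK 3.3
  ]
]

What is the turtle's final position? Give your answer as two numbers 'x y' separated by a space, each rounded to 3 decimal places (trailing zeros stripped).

Answer: -21.112 -20.112

Derivation:
Executing turtle program step by step:
Start: pos=(-4,-3), heading=315, pen down
REPEAT 2 [
  -- iteration 1/2 --
  RT 90: heading 315 -> 225
  FD 8.8: (-4,-3) -> (-10.223,-9.223) [heading=225, draw]
  REPEAT 3 [
    -- iteration 1/3 --
    RT 90: heading 225 -> 135
    BK 3.3: (-10.223,-9.223) -> (-7.889,-11.556) [heading=135, draw]
    -- iteration 2/3 --
    RT 90: heading 135 -> 45
    BK 3.3: (-7.889,-11.556) -> (-10.223,-13.889) [heading=45, draw]
    -- iteration 3/3 --
    RT 90: heading 45 -> 315
    BK 3.3: (-10.223,-13.889) -> (-12.556,-11.556) [heading=315, draw]
  ]
  -- iteration 2/2 --
  RT 90: heading 315 -> 225
  FD 8.8: (-12.556,-11.556) -> (-18.779,-17.779) [heading=225, draw]
  REPEAT 3 [
    -- iteration 1/3 --
    RT 90: heading 225 -> 135
    BK 3.3: (-18.779,-17.779) -> (-16.445,-20.112) [heading=135, draw]
    -- iteration 2/3 --
    RT 90: heading 135 -> 45
    BK 3.3: (-16.445,-20.112) -> (-18.779,-22.445) [heading=45, draw]
    -- iteration 3/3 --
    RT 90: heading 45 -> 315
    BK 3.3: (-18.779,-22.445) -> (-21.112,-20.112) [heading=315, draw]
  ]
]
Final: pos=(-21.112,-20.112), heading=315, 8 segment(s) drawn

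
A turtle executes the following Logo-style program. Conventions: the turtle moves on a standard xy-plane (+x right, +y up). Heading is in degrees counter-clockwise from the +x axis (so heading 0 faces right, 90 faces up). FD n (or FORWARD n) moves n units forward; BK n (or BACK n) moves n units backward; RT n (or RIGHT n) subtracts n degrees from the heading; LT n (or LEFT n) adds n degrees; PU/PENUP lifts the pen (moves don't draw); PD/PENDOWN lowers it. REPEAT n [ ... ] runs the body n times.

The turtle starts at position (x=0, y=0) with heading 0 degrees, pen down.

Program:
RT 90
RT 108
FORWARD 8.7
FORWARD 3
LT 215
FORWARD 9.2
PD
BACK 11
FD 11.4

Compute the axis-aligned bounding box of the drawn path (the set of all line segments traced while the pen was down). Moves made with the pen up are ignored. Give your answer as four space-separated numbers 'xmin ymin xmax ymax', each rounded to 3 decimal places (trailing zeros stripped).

Executing turtle program step by step:
Start: pos=(0,0), heading=0, pen down
RT 90: heading 0 -> 270
RT 108: heading 270 -> 162
FD 8.7: (0,0) -> (-8.274,2.688) [heading=162, draw]
FD 3: (-8.274,2.688) -> (-11.127,3.615) [heading=162, draw]
LT 215: heading 162 -> 17
FD 9.2: (-11.127,3.615) -> (-2.329,6.305) [heading=17, draw]
PD: pen down
BK 11: (-2.329,6.305) -> (-12.849,3.089) [heading=17, draw]
FD 11.4: (-12.849,3.089) -> (-1.947,6.422) [heading=17, draw]
Final: pos=(-1.947,6.422), heading=17, 5 segment(s) drawn

Segment endpoints: x in {-12.849, -11.127, -8.274, -2.329, -1.947, 0}, y in {0, 2.688, 3.089, 3.615, 6.305, 6.422}
xmin=-12.849, ymin=0, xmax=0, ymax=6.422

Answer: -12.849 0 0 6.422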